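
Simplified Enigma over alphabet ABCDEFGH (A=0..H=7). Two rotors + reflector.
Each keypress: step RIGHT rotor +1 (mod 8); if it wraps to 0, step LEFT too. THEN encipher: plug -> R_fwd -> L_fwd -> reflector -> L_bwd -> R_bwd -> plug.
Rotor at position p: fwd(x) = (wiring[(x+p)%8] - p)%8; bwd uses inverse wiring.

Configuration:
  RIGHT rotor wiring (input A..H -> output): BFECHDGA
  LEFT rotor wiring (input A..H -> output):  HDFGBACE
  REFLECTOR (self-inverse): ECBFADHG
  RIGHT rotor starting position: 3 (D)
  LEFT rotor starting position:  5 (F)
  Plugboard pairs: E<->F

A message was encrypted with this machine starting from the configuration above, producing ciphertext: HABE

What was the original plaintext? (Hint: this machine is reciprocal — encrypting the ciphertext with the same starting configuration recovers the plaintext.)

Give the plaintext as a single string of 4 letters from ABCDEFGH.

Char 1 ('H'): step: R->4, L=5; H->plug->H->R->G->L->B->refl->C->L'->D->R'->A->plug->A
Char 2 ('A'): step: R->5, L=5; A->plug->A->R->G->L->B->refl->C->L'->D->R'->C->plug->C
Char 3 ('B'): step: R->6, L=5; B->plug->B->R->C->L->H->refl->G->L'->E->R'->F->plug->E
Char 4 ('E'): step: R->7, L=5; E->plug->F->R->A->L->D->refl->F->L'->B->R'->A->plug->A

Answer: ACEA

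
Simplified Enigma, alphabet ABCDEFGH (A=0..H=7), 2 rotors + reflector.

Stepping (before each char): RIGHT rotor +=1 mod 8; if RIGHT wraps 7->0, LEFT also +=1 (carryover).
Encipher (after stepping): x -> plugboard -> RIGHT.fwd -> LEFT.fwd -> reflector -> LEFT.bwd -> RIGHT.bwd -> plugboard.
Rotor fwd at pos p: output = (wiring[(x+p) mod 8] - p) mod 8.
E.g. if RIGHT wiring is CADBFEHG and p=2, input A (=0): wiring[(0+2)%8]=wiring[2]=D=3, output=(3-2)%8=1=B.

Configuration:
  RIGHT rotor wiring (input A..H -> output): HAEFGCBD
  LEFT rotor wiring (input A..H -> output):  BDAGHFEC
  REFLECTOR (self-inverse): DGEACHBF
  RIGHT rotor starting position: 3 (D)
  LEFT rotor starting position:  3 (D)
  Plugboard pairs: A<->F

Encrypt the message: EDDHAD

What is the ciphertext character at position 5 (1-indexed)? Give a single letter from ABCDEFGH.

Char 1 ('E'): step: R->4, L=3; E->plug->E->R->D->L->B->refl->G->L'->F->R'->C->plug->C
Char 2 ('D'): step: R->5, L=3; D->plug->D->R->C->L->C->refl->E->L'->B->R'->H->plug->H
Char 3 ('D'): step: R->6, L=3; D->plug->D->R->C->L->C->refl->E->L'->B->R'->C->plug->C
Char 4 ('H'): step: R->7, L=3; H->plug->H->R->C->L->C->refl->E->L'->B->R'->C->plug->C
Char 5 ('A'): step: R->0, L->4 (L advanced); A->plug->F->R->C->L->A->refl->D->L'->A->R'->B->plug->B

B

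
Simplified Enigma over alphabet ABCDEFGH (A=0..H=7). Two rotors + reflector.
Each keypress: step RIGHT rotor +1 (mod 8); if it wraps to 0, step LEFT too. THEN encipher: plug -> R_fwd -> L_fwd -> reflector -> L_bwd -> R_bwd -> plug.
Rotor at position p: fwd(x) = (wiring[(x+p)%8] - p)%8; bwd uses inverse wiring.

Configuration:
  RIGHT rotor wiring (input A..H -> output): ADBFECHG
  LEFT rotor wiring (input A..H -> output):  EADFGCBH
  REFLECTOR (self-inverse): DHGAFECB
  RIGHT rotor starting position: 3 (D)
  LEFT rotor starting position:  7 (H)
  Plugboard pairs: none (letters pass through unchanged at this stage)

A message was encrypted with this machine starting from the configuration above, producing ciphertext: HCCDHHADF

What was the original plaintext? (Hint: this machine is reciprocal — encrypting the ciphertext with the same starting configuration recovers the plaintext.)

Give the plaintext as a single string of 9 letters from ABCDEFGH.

Answer: CDDFGFGFB

Derivation:
Char 1 ('H'): step: R->4, L=7; H->plug->H->R->B->L->F->refl->E->L'->D->R'->C->plug->C
Char 2 ('C'): step: R->5, L=7; C->plug->C->R->B->L->F->refl->E->L'->D->R'->D->plug->D
Char 3 ('C'): step: R->6, L=7; C->plug->C->R->C->L->B->refl->H->L'->F->R'->D->plug->D
Char 4 ('D'): step: R->7, L=7; D->plug->D->R->C->L->B->refl->H->L'->F->R'->F->plug->F
Char 5 ('H'): step: R->0, L->0 (L advanced); H->plug->H->R->G->L->B->refl->H->L'->H->R'->G->plug->G
Char 6 ('H'): step: R->1, L=0; H->plug->H->R->H->L->H->refl->B->L'->G->R'->F->plug->F
Char 7 ('A'): step: R->2, L=0; A->plug->A->R->H->L->H->refl->B->L'->G->R'->G->plug->G
Char 8 ('D'): step: R->3, L=0; D->plug->D->R->E->L->G->refl->C->L'->F->R'->F->plug->F
Char 9 ('F'): step: R->4, L=0; F->plug->F->R->H->L->H->refl->B->L'->G->R'->B->plug->B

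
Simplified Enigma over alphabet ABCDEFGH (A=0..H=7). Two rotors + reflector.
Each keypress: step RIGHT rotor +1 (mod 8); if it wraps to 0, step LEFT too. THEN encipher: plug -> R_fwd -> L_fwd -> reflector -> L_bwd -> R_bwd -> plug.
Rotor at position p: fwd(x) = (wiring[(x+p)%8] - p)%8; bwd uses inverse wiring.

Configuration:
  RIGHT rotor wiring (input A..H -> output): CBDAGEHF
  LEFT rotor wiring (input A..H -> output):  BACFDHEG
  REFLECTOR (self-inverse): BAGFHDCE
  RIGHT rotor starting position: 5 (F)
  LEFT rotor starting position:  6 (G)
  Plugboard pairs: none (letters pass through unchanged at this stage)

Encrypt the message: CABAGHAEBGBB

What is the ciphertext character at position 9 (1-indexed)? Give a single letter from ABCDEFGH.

Char 1 ('C'): step: R->6, L=6; C->plug->C->R->E->L->E->refl->H->L'->F->R'->E->plug->E
Char 2 ('A'): step: R->7, L=6; A->plug->A->R->G->L->F->refl->D->L'->C->R'->C->plug->C
Char 3 ('B'): step: R->0, L->7 (L advanced); B->plug->B->R->B->L->C->refl->G->L'->E->R'->F->plug->F
Char 4 ('A'): step: R->1, L=7; A->plug->A->R->A->L->H->refl->E->L'->F->R'->D->plug->D
Char 5 ('G'): step: R->2, L=7; G->plug->G->R->A->L->H->refl->E->L'->F->R'->E->plug->E
Char 6 ('H'): step: R->3, L=7; H->plug->H->R->A->L->H->refl->E->L'->F->R'->A->plug->A
Char 7 ('A'): step: R->4, L=7; A->plug->A->R->C->L->B->refl->A->L'->G->R'->E->plug->E
Char 8 ('E'): step: R->5, L=7; E->plug->E->R->E->L->G->refl->C->L'->B->R'->H->plug->H
Char 9 ('B'): step: R->6, L=7; B->plug->B->R->H->L->F->refl->D->L'->D->R'->D->plug->D

D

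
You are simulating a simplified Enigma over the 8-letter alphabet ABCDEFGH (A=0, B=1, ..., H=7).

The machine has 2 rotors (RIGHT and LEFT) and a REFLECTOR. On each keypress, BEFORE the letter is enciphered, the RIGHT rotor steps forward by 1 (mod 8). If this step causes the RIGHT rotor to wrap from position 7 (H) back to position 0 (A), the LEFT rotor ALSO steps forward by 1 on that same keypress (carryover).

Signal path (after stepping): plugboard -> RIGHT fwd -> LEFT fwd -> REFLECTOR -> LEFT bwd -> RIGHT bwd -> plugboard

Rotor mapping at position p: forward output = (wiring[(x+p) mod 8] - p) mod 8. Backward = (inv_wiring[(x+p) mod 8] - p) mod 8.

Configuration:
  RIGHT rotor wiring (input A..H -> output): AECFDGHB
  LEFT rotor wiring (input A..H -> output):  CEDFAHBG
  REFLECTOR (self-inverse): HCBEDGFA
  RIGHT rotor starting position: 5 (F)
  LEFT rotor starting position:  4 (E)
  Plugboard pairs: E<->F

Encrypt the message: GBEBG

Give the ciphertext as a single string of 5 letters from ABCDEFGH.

Char 1 ('G'): step: R->6, L=4; G->plug->G->R->F->L->A->refl->H->L'->G->R'->D->plug->D
Char 2 ('B'): step: R->7, L=4; B->plug->B->R->B->L->D->refl->E->L'->A->R'->H->plug->H
Char 3 ('E'): step: R->0, L->5 (L advanced); E->plug->F->R->G->L->A->refl->H->L'->E->R'->B->plug->B
Char 4 ('B'): step: R->1, L=5; B->plug->B->R->B->L->E->refl->D->L'->H->R'->H->plug->H
Char 5 ('G'): step: R->2, L=5; G->plug->G->R->G->L->A->refl->H->L'->E->R'->D->plug->D

Answer: DHBHD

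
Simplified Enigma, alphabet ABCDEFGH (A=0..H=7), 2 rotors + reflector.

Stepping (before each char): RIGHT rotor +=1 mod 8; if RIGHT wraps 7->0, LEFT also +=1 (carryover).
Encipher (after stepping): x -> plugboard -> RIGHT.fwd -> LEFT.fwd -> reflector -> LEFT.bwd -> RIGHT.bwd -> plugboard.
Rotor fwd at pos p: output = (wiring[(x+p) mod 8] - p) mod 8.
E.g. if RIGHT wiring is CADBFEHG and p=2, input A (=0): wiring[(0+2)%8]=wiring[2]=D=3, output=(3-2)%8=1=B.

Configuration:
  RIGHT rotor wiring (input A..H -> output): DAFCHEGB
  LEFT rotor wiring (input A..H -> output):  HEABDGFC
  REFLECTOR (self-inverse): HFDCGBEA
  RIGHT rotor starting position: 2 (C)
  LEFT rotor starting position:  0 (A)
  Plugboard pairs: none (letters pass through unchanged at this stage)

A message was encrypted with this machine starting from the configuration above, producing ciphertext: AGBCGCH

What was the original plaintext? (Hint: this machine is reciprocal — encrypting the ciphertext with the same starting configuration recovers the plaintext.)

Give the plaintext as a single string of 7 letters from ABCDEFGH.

Char 1 ('A'): step: R->3, L=0; A->plug->A->R->H->L->C->refl->D->L'->E->R'->B->plug->B
Char 2 ('G'): step: R->4, L=0; G->plug->G->R->B->L->E->refl->G->L'->F->R'->D->plug->D
Char 3 ('B'): step: R->5, L=0; B->plug->B->R->B->L->E->refl->G->L'->F->R'->G->plug->G
Char 4 ('C'): step: R->6, L=0; C->plug->C->R->F->L->G->refl->E->L'->B->R'->G->plug->G
Char 5 ('G'): step: R->7, L=0; G->plug->G->R->F->L->G->refl->E->L'->B->R'->C->plug->C
Char 6 ('C'): step: R->0, L->1 (L advanced); C->plug->C->R->F->L->E->refl->G->L'->H->R'->E->plug->E
Char 7 ('H'): step: R->1, L=1; H->plug->H->R->C->L->A->refl->H->L'->B->R'->C->plug->C

Answer: BDGGCEC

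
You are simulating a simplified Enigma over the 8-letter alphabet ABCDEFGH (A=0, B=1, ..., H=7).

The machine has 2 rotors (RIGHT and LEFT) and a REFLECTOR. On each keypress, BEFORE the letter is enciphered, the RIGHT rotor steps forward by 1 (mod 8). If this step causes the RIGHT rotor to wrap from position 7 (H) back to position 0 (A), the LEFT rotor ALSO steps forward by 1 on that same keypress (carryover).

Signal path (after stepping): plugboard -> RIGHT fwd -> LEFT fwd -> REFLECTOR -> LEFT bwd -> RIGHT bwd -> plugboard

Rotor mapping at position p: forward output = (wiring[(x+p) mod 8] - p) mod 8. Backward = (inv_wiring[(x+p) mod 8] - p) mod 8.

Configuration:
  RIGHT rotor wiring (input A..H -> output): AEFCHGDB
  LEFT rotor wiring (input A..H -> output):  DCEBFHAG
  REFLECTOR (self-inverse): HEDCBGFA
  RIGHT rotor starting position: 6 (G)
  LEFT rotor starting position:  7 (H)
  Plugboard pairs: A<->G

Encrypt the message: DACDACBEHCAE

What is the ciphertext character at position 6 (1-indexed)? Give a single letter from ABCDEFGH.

Char 1 ('D'): step: R->7, L=7; D->plug->D->R->G->L->A->refl->H->L'->A->R'->F->plug->F
Char 2 ('A'): step: R->0, L->0 (L advanced); A->plug->G->R->D->L->B->refl->E->L'->C->R'->D->plug->D
Char 3 ('C'): step: R->1, L=0; C->plug->C->R->B->L->C->refl->D->L'->A->R'->G->plug->A
Char 4 ('D'): step: R->2, L=0; D->plug->D->R->E->L->F->refl->G->L'->H->R'->F->plug->F
Char 5 ('A'): step: R->3, L=0; A->plug->G->R->B->L->C->refl->D->L'->A->R'->D->plug->D
Char 6 ('C'): step: R->4, L=0; C->plug->C->R->H->L->G->refl->F->L'->E->R'->E->plug->E

E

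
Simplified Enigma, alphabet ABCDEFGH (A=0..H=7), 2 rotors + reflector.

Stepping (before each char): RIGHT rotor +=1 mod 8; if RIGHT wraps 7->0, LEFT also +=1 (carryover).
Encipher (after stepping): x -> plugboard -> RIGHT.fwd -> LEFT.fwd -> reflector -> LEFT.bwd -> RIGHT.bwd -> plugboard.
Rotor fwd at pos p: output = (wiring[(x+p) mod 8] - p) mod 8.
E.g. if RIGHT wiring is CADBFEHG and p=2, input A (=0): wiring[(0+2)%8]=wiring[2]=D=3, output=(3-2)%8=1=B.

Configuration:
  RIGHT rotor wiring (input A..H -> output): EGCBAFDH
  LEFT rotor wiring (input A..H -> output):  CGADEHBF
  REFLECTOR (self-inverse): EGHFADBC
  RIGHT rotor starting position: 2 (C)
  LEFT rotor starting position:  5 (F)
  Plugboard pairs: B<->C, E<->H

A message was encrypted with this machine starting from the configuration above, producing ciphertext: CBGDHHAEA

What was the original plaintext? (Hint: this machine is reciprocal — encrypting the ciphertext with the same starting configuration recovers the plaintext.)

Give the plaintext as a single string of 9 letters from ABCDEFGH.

Answer: GHCEFFBHE

Derivation:
Char 1 ('C'): step: R->3, L=5; C->plug->B->R->F->L->D->refl->F->L'->D->R'->G->plug->G
Char 2 ('B'): step: R->4, L=5; B->plug->C->R->H->L->H->refl->C->L'->A->R'->E->plug->H
Char 3 ('G'): step: R->5, L=5; G->plug->G->R->E->L->B->refl->G->L'->G->R'->B->plug->C
Char 4 ('D'): step: R->6, L=5; D->plug->D->R->A->L->C->refl->H->L'->H->R'->H->plug->E
Char 5 ('H'): step: R->7, L=5; H->plug->E->R->C->L->A->refl->E->L'->B->R'->F->plug->F
Char 6 ('H'): step: R->0, L->6 (L advanced); H->plug->E->R->A->L->D->refl->F->L'->F->R'->F->plug->F
Char 7 ('A'): step: R->1, L=6; A->plug->A->R->F->L->F->refl->D->L'->A->R'->C->plug->B
Char 8 ('E'): step: R->2, L=6; E->plug->H->R->E->L->C->refl->H->L'->B->R'->E->plug->H
Char 9 ('A'): step: R->3, L=6; A->plug->A->R->G->L->G->refl->B->L'->H->R'->H->plug->E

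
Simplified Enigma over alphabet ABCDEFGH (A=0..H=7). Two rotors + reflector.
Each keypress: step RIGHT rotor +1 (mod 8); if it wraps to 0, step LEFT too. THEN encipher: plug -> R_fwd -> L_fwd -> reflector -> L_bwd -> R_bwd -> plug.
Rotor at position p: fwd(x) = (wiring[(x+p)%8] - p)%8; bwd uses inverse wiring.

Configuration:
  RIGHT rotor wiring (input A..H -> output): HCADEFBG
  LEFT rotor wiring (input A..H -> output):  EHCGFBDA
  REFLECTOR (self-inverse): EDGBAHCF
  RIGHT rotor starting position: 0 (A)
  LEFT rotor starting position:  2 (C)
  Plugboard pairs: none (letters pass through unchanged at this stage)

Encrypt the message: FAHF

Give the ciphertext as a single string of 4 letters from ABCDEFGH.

Answer: AGDC

Derivation:
Char 1 ('F'): step: R->1, L=2; F->plug->F->R->A->L->A->refl->E->L'->B->R'->A->plug->A
Char 2 ('A'): step: R->2, L=2; A->plug->A->R->G->L->C->refl->G->L'->F->R'->G->plug->G
Char 3 ('H'): step: R->3, L=2; H->plug->H->R->F->L->G->refl->C->L'->G->R'->D->plug->D
Char 4 ('F'): step: R->4, L=2; F->plug->F->R->G->L->C->refl->G->L'->F->R'->C->plug->C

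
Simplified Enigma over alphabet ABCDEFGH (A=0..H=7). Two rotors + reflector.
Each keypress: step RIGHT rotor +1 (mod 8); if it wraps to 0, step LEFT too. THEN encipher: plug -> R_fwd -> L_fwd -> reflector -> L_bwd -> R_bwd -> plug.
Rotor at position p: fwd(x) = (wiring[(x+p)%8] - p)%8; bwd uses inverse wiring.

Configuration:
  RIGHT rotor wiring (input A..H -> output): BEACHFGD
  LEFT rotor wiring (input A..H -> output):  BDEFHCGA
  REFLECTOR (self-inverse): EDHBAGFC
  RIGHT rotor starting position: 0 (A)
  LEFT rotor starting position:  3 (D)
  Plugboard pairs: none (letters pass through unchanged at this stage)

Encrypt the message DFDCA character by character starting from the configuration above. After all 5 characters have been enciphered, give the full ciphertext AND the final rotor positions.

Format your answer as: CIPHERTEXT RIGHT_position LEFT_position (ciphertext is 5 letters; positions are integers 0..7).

Char 1 ('D'): step: R->1, L=3; D->plug->D->R->G->L->A->refl->E->L'->B->R'->C->plug->C
Char 2 ('F'): step: R->2, L=3; F->plug->F->R->B->L->E->refl->A->L'->G->R'->A->plug->A
Char 3 ('D'): step: R->3, L=3; D->plug->D->R->D->L->D->refl->B->L'->H->R'->A->plug->A
Char 4 ('C'): step: R->4, L=3; C->plug->C->R->C->L->H->refl->C->L'->A->R'->F->plug->F
Char 5 ('A'): step: R->5, L=3; A->plug->A->R->A->L->C->refl->H->L'->C->R'->H->plug->H
Final: ciphertext=CAAFH, RIGHT=5, LEFT=3

Answer: CAAFH 5 3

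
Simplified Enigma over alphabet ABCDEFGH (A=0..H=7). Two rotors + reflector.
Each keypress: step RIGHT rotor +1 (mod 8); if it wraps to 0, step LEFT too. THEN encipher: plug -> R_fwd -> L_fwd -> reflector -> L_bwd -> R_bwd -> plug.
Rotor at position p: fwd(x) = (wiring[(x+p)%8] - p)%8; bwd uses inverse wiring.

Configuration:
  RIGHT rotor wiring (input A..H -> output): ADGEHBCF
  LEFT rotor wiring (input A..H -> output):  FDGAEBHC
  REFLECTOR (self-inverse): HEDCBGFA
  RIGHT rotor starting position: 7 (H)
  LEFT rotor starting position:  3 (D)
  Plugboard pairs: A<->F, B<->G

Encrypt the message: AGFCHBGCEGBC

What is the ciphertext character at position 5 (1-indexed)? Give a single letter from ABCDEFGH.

Char 1 ('A'): step: R->0, L->4 (L advanced); A->plug->F->R->B->L->F->refl->G->L'->D->R'->B->plug->G
Char 2 ('G'): step: R->1, L=4; G->plug->B->R->F->L->H->refl->A->L'->A->R'->E->plug->E
Char 3 ('F'): step: R->2, L=4; F->plug->A->R->E->L->B->refl->E->L'->H->R'->D->plug->D
Char 4 ('C'): step: R->3, L=4; C->plug->C->R->G->L->C->refl->D->L'->C->R'->E->plug->E
Char 5 ('H'): step: R->4, L=4; H->plug->H->R->A->L->A->refl->H->L'->F->R'->B->plug->G

G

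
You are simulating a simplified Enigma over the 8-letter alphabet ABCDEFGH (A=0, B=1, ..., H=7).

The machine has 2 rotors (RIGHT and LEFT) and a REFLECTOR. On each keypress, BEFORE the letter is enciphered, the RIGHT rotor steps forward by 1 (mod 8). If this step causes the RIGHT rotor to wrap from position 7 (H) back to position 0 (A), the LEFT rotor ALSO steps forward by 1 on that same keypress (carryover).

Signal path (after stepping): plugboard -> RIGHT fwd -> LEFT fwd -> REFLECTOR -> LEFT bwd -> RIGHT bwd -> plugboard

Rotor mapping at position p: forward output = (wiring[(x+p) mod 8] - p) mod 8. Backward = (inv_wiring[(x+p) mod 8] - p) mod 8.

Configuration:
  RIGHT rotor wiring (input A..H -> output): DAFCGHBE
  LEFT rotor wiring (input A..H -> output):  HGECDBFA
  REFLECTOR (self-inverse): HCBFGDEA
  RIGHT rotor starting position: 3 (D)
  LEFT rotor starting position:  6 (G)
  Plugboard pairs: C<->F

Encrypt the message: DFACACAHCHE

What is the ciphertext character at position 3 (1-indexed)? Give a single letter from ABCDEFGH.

Char 1 ('D'): step: R->4, L=6; D->plug->D->R->A->L->H->refl->A->L'->D->R'->B->plug->B
Char 2 ('F'): step: R->5, L=6; F->plug->C->R->H->L->D->refl->F->L'->G->R'->D->plug->D
Char 3 ('A'): step: R->6, L=6; A->plug->A->R->D->L->A->refl->H->L'->A->R'->G->plug->G

G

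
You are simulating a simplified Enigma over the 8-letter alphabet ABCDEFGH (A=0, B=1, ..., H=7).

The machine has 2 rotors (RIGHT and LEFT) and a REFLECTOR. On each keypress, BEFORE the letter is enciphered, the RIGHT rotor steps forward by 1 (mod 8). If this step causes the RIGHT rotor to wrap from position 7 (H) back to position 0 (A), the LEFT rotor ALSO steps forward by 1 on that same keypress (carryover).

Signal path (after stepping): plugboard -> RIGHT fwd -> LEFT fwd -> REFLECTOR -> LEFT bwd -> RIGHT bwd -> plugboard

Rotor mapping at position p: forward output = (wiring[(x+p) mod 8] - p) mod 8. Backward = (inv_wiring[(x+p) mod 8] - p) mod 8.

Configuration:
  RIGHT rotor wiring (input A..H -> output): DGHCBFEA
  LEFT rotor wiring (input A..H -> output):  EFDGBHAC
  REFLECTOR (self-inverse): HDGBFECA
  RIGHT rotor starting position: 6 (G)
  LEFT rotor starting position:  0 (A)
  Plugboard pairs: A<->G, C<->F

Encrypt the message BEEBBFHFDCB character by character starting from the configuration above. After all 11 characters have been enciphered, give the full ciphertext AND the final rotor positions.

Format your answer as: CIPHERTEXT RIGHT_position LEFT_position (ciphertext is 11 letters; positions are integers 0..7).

Answer: CAFEGCEACDE 1 2

Derivation:
Char 1 ('B'): step: R->7, L=0; B->plug->B->R->E->L->B->refl->D->L'->C->R'->F->plug->C
Char 2 ('E'): step: R->0, L->1 (L advanced); E->plug->E->R->B->L->C->refl->G->L'->E->R'->G->plug->A
Char 3 ('E'): step: R->1, L=1; E->plug->E->R->E->L->G->refl->C->L'->B->R'->C->plug->F
Char 4 ('B'): step: R->2, L=1; B->plug->B->R->A->L->E->refl->F->L'->C->R'->E->plug->E
Char 5 ('B'): step: R->3, L=1; B->plug->B->R->G->L->B->refl->D->L'->H->R'->A->plug->G
Char 6 ('F'): step: R->4, L=1; F->plug->C->R->A->L->E->refl->F->L'->C->R'->F->plug->C
Char 7 ('H'): step: R->5, L=1; H->plug->H->R->E->L->G->refl->C->L'->B->R'->E->plug->E
Char 8 ('F'): step: R->6, L=1; F->plug->C->R->F->L->H->refl->A->L'->D->R'->G->plug->A
Char 9 ('D'): step: R->7, L=1; D->plug->D->R->A->L->E->refl->F->L'->C->R'->F->plug->C
Char 10 ('C'): step: R->0, L->2 (L advanced); C->plug->F->R->F->L->A->refl->H->L'->C->R'->D->plug->D
Char 11 ('B'): step: R->1, L=2; B->plug->B->R->G->L->C->refl->G->L'->E->R'->E->plug->E
Final: ciphertext=CAFEGCEACDE, RIGHT=1, LEFT=2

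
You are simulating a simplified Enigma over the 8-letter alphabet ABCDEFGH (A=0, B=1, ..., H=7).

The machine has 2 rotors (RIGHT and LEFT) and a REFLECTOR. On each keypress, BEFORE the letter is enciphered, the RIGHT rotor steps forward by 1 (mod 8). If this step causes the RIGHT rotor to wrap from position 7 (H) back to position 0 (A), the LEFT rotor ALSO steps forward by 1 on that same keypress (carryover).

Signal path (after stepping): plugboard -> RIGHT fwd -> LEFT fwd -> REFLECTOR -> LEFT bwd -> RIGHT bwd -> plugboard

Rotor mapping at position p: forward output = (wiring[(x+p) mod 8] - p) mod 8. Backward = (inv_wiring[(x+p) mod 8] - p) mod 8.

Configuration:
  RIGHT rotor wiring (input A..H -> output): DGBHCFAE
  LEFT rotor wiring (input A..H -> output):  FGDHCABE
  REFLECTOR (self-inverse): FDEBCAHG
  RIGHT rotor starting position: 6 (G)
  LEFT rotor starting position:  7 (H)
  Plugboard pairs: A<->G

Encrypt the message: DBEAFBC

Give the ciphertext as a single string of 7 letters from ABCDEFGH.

Answer: HEFDDHF

Derivation:
Char 1 ('D'): step: R->7, L=7; D->plug->D->R->C->L->H->refl->G->L'->B->R'->H->plug->H
Char 2 ('B'): step: R->0, L->0 (L advanced); B->plug->B->R->G->L->B->refl->D->L'->C->R'->E->plug->E
Char 3 ('E'): step: R->1, L=0; E->plug->E->R->E->L->C->refl->E->L'->H->R'->F->plug->F
Char 4 ('A'): step: R->2, L=0; A->plug->G->R->B->L->G->refl->H->L'->D->R'->D->plug->D
Char 5 ('F'): step: R->3, L=0; F->plug->F->R->A->L->F->refl->A->L'->F->R'->D->plug->D
Char 6 ('B'): step: R->4, L=0; B->plug->B->R->B->L->G->refl->H->L'->D->R'->H->plug->H
Char 7 ('C'): step: R->5, L=0; C->plug->C->R->H->L->E->refl->C->L'->E->R'->F->plug->F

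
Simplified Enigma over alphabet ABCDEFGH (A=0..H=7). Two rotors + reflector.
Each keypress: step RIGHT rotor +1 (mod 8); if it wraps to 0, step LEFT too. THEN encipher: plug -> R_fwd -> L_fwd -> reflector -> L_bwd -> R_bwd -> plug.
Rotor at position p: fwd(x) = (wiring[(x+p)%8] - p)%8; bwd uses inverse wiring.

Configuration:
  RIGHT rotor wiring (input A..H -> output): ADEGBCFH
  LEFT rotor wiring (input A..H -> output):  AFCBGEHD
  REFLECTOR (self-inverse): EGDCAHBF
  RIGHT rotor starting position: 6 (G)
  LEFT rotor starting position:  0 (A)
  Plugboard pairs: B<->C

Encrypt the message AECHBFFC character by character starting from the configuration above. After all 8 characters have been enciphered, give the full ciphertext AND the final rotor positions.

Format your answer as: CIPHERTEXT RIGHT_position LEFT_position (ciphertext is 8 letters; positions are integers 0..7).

Answer: DGHFADDD 6 1

Derivation:
Char 1 ('A'): step: R->7, L=0; A->plug->A->R->A->L->A->refl->E->L'->F->R'->D->plug->D
Char 2 ('E'): step: R->0, L->1 (L advanced); E->plug->E->R->B->L->B->refl->G->L'->F->R'->G->plug->G
Char 3 ('C'): step: R->1, L=1; C->plug->B->R->D->L->F->refl->H->L'->H->R'->H->plug->H
Char 4 ('H'): step: R->2, L=1; H->plug->H->R->B->L->B->refl->G->L'->F->R'->F->plug->F
Char 5 ('B'): step: R->3, L=1; B->plug->C->R->H->L->H->refl->F->L'->D->R'->A->plug->A
Char 6 ('F'): step: R->4, L=1; F->plug->F->R->H->L->H->refl->F->L'->D->R'->D->plug->D
Char 7 ('F'): step: R->5, L=1; F->plug->F->R->H->L->H->refl->F->L'->D->R'->D->plug->D
Char 8 ('C'): step: R->6, L=1; C->plug->B->R->B->L->B->refl->G->L'->F->R'->D->plug->D
Final: ciphertext=DGHFADDD, RIGHT=6, LEFT=1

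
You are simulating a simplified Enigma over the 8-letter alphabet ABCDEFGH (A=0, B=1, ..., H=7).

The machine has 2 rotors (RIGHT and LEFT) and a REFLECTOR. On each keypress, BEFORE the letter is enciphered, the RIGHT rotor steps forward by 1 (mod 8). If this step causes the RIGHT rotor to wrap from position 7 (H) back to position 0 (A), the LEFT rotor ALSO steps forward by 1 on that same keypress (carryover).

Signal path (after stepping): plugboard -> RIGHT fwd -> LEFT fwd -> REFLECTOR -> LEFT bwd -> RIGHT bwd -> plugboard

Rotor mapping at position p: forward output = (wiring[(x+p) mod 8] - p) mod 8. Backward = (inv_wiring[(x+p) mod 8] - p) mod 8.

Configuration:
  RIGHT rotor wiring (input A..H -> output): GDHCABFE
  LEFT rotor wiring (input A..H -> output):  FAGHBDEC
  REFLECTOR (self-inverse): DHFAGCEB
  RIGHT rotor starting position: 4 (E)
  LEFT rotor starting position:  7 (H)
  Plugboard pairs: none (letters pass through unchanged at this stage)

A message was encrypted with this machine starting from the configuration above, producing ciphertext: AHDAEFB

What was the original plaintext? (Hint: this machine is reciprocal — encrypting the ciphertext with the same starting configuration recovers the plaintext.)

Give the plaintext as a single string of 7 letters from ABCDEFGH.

Answer: BGCDDCE

Derivation:
Char 1 ('A'): step: R->5, L=7; A->plug->A->R->E->L->A->refl->D->L'->A->R'->B->plug->B
Char 2 ('H'): step: R->6, L=7; H->plug->H->R->D->L->H->refl->B->L'->C->R'->G->plug->G
Char 3 ('D'): step: R->7, L=7; D->plug->D->R->A->L->D->refl->A->L'->E->R'->C->plug->C
Char 4 ('A'): step: R->0, L->0 (L advanced); A->plug->A->R->G->L->E->refl->G->L'->C->R'->D->plug->D
Char 5 ('E'): step: R->1, L=0; E->plug->E->R->A->L->F->refl->C->L'->H->R'->D->plug->D
Char 6 ('F'): step: R->2, L=0; F->plug->F->R->C->L->G->refl->E->L'->G->R'->C->plug->C
Char 7 ('B'): step: R->3, L=0; B->plug->B->R->F->L->D->refl->A->L'->B->R'->E->plug->E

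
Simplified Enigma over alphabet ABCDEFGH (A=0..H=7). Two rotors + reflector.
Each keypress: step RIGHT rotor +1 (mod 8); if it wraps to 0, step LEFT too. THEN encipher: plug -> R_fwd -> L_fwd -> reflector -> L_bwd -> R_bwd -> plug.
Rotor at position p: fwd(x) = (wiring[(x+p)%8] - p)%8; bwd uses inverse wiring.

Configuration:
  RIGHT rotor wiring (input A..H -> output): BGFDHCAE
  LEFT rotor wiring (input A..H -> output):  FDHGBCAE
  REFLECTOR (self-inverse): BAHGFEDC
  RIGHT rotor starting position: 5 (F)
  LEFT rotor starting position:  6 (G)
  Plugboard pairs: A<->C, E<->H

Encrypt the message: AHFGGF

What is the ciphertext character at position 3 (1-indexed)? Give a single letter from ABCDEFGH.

Char 1 ('A'): step: R->6, L=6; A->plug->C->R->D->L->F->refl->E->L'->H->R'->E->plug->H
Char 2 ('H'): step: R->7, L=6; H->plug->E->R->E->L->B->refl->A->L'->F->R'->A->plug->C
Char 3 ('F'): step: R->0, L->7 (L advanced); F->plug->F->R->C->L->E->refl->F->L'->A->R'->G->plug->G

G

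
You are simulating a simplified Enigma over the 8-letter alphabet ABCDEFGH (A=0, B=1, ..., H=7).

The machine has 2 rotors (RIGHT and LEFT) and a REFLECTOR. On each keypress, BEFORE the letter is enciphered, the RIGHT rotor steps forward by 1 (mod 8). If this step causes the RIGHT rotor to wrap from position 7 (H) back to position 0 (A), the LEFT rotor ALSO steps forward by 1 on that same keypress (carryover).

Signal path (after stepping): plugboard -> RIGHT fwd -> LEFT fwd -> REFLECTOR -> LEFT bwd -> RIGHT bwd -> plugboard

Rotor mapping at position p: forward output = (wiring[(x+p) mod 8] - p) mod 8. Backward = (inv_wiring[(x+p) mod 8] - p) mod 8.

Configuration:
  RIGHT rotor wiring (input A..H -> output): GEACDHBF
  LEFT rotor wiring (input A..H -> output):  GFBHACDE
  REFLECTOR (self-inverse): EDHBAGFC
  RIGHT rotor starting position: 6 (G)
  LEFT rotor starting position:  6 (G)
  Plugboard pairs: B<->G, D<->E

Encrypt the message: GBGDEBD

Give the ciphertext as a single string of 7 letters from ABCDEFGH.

Char 1 ('G'): step: R->7, L=6; G->plug->B->R->H->L->E->refl->A->L'->C->R'->H->plug->H
Char 2 ('B'): step: R->0, L->7 (L advanced); B->plug->G->R->B->L->H->refl->C->L'->D->R'->E->plug->D
Char 3 ('G'): step: R->1, L=7; G->plug->B->R->H->L->E->refl->A->L'->E->R'->G->plug->B
Char 4 ('D'): step: R->2, L=7; D->plug->E->R->H->L->E->refl->A->L'->E->R'->G->plug->B
Char 5 ('E'): step: R->3, L=7; E->plug->D->R->G->L->D->refl->B->L'->F->R'->H->plug->H
Char 6 ('B'): step: R->4, L=7; B->plug->G->R->E->L->A->refl->E->L'->H->R'->A->plug->A
Char 7 ('D'): step: R->5, L=7; D->plug->E->R->H->L->E->refl->A->L'->E->R'->B->plug->G

Answer: HDBBHAG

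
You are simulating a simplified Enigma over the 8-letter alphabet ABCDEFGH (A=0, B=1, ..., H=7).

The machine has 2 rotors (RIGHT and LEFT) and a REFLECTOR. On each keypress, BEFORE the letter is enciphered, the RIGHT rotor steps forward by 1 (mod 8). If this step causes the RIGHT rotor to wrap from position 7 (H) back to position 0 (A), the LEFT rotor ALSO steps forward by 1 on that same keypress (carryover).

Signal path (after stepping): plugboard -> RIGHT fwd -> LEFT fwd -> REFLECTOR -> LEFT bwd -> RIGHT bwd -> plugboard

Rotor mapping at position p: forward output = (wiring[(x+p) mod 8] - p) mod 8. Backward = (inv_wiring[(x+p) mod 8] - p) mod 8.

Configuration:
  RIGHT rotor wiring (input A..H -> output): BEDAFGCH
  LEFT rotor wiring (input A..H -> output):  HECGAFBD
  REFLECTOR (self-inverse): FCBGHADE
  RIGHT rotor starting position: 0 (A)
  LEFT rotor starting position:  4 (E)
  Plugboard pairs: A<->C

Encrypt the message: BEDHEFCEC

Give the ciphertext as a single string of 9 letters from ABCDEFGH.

Answer: EAGACEHDG

Derivation:
Char 1 ('B'): step: R->1, L=4; B->plug->B->R->C->L->F->refl->A->L'->F->R'->E->plug->E
Char 2 ('E'): step: R->2, L=4; E->plug->E->R->A->L->E->refl->H->L'->D->R'->C->plug->A
Char 3 ('D'): step: R->3, L=4; D->plug->D->R->H->L->C->refl->B->L'->B->R'->G->plug->G
Char 4 ('H'): step: R->4, L=4; H->plug->H->R->E->L->D->refl->G->L'->G->R'->C->plug->A
Char 5 ('E'): step: R->5, L=4; E->plug->E->R->H->L->C->refl->B->L'->B->R'->A->plug->C
Char 6 ('F'): step: R->6, L=4; F->plug->F->R->C->L->F->refl->A->L'->F->R'->E->plug->E
Char 7 ('C'): step: R->7, L=4; C->plug->A->R->A->L->E->refl->H->L'->D->R'->H->plug->H
Char 8 ('E'): step: R->0, L->5 (L advanced); E->plug->E->R->F->L->F->refl->A->L'->A->R'->D->plug->D
Char 9 ('C'): step: R->1, L=5; C->plug->A->R->D->L->C->refl->B->L'->G->R'->G->plug->G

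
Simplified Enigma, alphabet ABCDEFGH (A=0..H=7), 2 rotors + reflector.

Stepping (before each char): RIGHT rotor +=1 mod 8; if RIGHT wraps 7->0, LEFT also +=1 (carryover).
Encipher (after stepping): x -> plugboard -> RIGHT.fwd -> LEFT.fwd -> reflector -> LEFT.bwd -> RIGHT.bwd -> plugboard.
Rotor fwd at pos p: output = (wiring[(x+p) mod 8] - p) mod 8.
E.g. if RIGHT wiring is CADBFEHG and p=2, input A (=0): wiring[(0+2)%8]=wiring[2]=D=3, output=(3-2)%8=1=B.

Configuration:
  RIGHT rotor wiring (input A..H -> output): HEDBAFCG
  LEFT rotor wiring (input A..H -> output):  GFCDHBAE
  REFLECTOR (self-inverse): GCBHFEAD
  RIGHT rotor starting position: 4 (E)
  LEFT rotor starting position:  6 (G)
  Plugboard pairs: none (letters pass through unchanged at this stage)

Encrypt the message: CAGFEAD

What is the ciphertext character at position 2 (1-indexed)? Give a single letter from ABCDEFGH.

Char 1 ('C'): step: R->5, L=6; C->plug->C->R->B->L->G->refl->A->L'->C->R'->D->plug->D
Char 2 ('A'): step: R->6, L=6; A->plug->A->R->E->L->E->refl->F->L'->F->R'->E->plug->E

E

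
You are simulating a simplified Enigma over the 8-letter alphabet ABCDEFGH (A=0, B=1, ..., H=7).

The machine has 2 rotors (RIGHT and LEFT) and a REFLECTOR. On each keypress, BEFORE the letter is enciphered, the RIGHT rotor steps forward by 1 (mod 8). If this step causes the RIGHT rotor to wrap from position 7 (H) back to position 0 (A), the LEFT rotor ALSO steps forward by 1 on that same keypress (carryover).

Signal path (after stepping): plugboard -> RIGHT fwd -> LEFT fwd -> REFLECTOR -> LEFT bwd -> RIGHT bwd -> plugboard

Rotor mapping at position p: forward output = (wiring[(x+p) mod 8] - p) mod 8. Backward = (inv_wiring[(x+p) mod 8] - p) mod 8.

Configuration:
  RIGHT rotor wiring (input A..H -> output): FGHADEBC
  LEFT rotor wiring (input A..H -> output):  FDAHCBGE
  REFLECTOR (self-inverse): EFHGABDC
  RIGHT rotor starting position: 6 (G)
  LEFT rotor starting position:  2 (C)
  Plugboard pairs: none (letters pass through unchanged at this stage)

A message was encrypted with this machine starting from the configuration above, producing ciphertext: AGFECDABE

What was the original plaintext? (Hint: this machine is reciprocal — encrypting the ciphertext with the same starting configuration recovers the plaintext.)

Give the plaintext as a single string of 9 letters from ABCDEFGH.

Answer: GABHABBCG

Derivation:
Char 1 ('A'): step: R->7, L=2; A->plug->A->R->D->L->H->refl->C->L'->F->R'->G->plug->G
Char 2 ('G'): step: R->0, L->3 (L advanced); G->plug->G->R->B->L->H->refl->C->L'->F->R'->A->plug->A
Char 3 ('F'): step: R->1, L=3; F->plug->F->R->A->L->E->refl->A->L'->G->R'->B->plug->B
Char 4 ('E'): step: R->2, L=3; E->plug->E->R->H->L->F->refl->B->L'->E->R'->H->plug->H
Char 5 ('C'): step: R->3, L=3; C->plug->C->R->B->L->H->refl->C->L'->F->R'->A->plug->A
Char 6 ('D'): step: R->4, L=3; D->plug->D->R->G->L->A->refl->E->L'->A->R'->B->plug->B
Char 7 ('A'): step: R->5, L=3; A->plug->A->R->H->L->F->refl->B->L'->E->R'->B->plug->B
Char 8 ('B'): step: R->6, L=3; B->plug->B->R->E->L->B->refl->F->L'->H->R'->C->plug->C
Char 9 ('E'): step: R->7, L=3; E->plug->E->R->B->L->H->refl->C->L'->F->R'->G->plug->G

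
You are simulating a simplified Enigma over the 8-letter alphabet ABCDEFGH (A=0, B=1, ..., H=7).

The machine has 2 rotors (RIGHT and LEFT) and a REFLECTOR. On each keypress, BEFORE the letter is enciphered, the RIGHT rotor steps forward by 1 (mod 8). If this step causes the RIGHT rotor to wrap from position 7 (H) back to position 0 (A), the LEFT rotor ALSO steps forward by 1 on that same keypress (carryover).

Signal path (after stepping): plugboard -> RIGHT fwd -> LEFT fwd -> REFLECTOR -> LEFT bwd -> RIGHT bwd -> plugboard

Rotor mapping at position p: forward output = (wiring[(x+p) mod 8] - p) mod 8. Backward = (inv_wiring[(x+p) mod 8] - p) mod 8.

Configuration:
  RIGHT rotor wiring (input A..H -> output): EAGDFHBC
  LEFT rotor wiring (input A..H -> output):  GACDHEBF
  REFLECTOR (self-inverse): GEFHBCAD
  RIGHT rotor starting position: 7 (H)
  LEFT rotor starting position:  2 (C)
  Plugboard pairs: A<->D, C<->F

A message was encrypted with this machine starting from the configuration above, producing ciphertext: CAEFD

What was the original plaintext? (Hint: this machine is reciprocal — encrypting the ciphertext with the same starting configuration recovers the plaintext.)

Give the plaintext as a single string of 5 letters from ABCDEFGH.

Answer: EEAAG

Derivation:
Char 1 ('C'): step: R->0, L->3 (L advanced); C->plug->F->R->H->L->H->refl->D->L'->F->R'->E->plug->E
Char 2 ('A'): step: R->1, L=3; A->plug->D->R->E->L->C->refl->F->L'->G->R'->E->plug->E
Char 3 ('E'): step: R->2, L=3; E->plug->E->R->H->L->H->refl->D->L'->F->R'->D->plug->A
Char 4 ('F'): step: R->3, L=3; F->plug->C->R->E->L->C->refl->F->L'->G->R'->D->plug->A
Char 5 ('D'): step: R->4, L=3; D->plug->A->R->B->L->E->refl->B->L'->C->R'->G->plug->G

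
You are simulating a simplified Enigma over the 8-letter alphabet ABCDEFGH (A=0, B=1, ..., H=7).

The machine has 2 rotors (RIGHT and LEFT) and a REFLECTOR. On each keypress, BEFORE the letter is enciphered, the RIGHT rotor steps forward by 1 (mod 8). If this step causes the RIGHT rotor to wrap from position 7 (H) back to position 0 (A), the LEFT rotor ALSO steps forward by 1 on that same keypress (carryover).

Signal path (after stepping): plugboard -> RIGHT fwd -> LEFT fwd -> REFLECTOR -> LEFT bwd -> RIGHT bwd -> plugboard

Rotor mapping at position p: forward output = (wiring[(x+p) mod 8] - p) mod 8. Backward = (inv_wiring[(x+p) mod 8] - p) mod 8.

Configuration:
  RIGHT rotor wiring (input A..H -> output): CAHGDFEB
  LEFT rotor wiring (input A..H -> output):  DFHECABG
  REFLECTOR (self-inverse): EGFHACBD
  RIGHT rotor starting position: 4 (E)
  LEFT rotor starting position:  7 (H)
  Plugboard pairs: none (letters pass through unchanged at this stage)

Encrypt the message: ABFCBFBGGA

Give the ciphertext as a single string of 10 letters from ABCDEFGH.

Answer: DEEDAHCDCH

Derivation:
Char 1 ('A'): step: R->5, L=7; A->plug->A->R->A->L->H->refl->D->L'->F->R'->D->plug->D
Char 2 ('B'): step: R->6, L=7; B->plug->B->R->D->L->A->refl->E->L'->B->R'->E->plug->E
Char 3 ('F'): step: R->7, L=7; F->plug->F->R->E->L->F->refl->C->L'->H->R'->E->plug->E
Char 4 ('C'): step: R->0, L->0 (L advanced); C->plug->C->R->H->L->G->refl->B->L'->G->R'->D->plug->D
Char 5 ('B'): step: R->1, L=0; B->plug->B->R->G->L->B->refl->G->L'->H->R'->A->plug->A
Char 6 ('F'): step: R->2, L=0; F->plug->F->R->H->L->G->refl->B->L'->G->R'->H->plug->H
Char 7 ('B'): step: R->3, L=0; B->plug->B->R->A->L->D->refl->H->L'->C->R'->C->plug->C
Char 8 ('G'): step: R->4, L=0; G->plug->G->R->D->L->E->refl->A->L'->F->R'->D->plug->D
Char 9 ('G'): step: R->5, L=0; G->plug->G->R->B->L->F->refl->C->L'->E->R'->C->plug->C
Char 10 ('A'): step: R->6, L=0; A->plug->A->R->G->L->B->refl->G->L'->H->R'->H->plug->H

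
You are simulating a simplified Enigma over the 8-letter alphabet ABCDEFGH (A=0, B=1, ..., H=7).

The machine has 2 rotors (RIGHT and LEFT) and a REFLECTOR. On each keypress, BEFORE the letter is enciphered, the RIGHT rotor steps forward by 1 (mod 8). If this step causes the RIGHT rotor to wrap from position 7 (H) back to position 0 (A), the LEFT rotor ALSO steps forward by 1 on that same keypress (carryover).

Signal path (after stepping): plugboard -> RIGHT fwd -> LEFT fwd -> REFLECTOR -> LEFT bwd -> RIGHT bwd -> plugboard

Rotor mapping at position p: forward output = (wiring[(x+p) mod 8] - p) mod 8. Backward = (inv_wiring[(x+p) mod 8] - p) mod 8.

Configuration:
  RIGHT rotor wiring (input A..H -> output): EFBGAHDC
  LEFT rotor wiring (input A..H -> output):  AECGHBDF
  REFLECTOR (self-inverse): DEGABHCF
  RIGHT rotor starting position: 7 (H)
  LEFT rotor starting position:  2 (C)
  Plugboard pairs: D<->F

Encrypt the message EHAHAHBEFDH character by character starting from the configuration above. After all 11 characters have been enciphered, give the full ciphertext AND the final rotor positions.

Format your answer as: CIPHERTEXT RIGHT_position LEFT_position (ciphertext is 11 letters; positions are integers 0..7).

Answer: GBFDHEGBDGB 2 4

Derivation:
Char 1 ('E'): step: R->0, L->3 (L advanced); E->plug->E->R->A->L->D->refl->A->L'->D->R'->G->plug->G
Char 2 ('H'): step: R->1, L=3; H->plug->H->R->D->L->A->refl->D->L'->A->R'->B->plug->B
Char 3 ('A'): step: R->2, L=3; A->plug->A->R->H->L->H->refl->F->L'->F->R'->D->plug->F
Char 4 ('H'): step: R->3, L=3; H->plug->H->R->G->L->B->refl->E->L'->B->R'->F->plug->D
Char 5 ('A'): step: R->4, L=3; A->plug->A->R->E->L->C->refl->G->L'->C->R'->H->plug->H
Char 6 ('H'): step: R->5, L=3; H->plug->H->R->D->L->A->refl->D->L'->A->R'->E->plug->E
Char 7 ('B'): step: R->6, L=3; B->plug->B->R->E->L->C->refl->G->L'->C->R'->G->plug->G
Char 8 ('E'): step: R->7, L=3; E->plug->E->R->H->L->H->refl->F->L'->F->R'->B->plug->B
Char 9 ('F'): step: R->0, L->4 (L advanced); F->plug->D->R->G->L->G->refl->C->L'->H->R'->F->plug->D
Char 10 ('D'): step: R->1, L=4; D->plug->F->R->C->L->H->refl->F->L'->B->R'->G->plug->G
Char 11 ('H'): step: R->2, L=4; H->plug->H->R->D->L->B->refl->E->L'->E->R'->B->plug->B
Final: ciphertext=GBFDHEGBDGB, RIGHT=2, LEFT=4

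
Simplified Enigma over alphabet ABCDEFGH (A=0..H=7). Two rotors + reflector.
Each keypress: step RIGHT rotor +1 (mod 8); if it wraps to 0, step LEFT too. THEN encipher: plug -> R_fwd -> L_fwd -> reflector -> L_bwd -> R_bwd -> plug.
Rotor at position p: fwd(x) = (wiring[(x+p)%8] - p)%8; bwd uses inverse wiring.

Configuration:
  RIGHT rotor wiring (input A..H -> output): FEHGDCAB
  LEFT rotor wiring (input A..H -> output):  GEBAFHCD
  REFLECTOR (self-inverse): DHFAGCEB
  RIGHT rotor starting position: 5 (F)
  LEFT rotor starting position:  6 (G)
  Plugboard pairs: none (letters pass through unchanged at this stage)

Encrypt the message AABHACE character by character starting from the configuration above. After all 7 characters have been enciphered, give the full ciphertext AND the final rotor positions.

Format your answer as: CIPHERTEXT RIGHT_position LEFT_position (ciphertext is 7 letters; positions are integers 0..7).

Answer: HFHEDEC 4 7

Derivation:
Char 1 ('A'): step: R->6, L=6; A->plug->A->R->C->L->A->refl->D->L'->E->R'->H->plug->H
Char 2 ('A'): step: R->7, L=6; A->plug->A->R->C->L->A->refl->D->L'->E->R'->F->plug->F
Char 3 ('B'): step: R->0, L->7 (L advanced); B->plug->B->R->E->L->B->refl->H->L'->B->R'->H->plug->H
Char 4 ('H'): step: R->1, L=7; H->plug->H->R->E->L->B->refl->H->L'->B->R'->E->plug->E
Char 5 ('A'): step: R->2, L=7; A->plug->A->R->F->L->G->refl->E->L'->A->R'->D->plug->D
Char 6 ('C'): step: R->3, L=7; C->plug->C->R->H->L->D->refl->A->L'->G->R'->E->plug->E
Char 7 ('E'): step: R->4, L=7; E->plug->E->R->B->L->H->refl->B->L'->E->R'->C->plug->C
Final: ciphertext=HFHEDEC, RIGHT=4, LEFT=7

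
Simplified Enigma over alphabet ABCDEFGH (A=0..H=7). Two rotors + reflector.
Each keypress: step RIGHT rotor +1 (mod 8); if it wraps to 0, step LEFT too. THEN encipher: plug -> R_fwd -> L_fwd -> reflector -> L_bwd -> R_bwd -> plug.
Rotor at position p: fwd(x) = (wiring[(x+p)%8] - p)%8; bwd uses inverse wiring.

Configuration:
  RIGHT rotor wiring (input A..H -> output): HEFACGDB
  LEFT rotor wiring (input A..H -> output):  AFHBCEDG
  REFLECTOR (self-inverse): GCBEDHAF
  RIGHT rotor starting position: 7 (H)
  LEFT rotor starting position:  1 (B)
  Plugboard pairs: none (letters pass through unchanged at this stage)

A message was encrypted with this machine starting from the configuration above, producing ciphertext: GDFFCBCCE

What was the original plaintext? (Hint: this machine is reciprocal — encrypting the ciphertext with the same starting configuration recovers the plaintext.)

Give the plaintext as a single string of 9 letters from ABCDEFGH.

Char 1 ('G'): step: R->0, L->2 (L advanced); G->plug->G->R->D->L->C->refl->B->L'->E->R'->B->plug->B
Char 2 ('D'): step: R->1, L=2; D->plug->D->R->B->L->H->refl->F->L'->A->R'->G->plug->G
Char 3 ('F'): step: R->2, L=2; F->plug->F->R->H->L->D->refl->E->L'->F->R'->G->plug->G
Char 4 ('F'): step: R->3, L=2; F->plug->F->R->E->L->B->refl->C->L'->D->R'->C->plug->C
Char 5 ('C'): step: R->4, L=2; C->plug->C->R->H->L->D->refl->E->L'->F->R'->D->plug->D
Char 6 ('B'): step: R->5, L=2; B->plug->B->R->G->L->G->refl->A->L'->C->R'->D->plug->D
Char 7 ('C'): step: R->6, L=2; C->plug->C->R->B->L->H->refl->F->L'->A->R'->H->plug->H
Char 8 ('C'): step: R->7, L=2; C->plug->C->R->F->L->E->refl->D->L'->H->R'->G->plug->G
Char 9 ('E'): step: R->0, L->3 (L advanced); E->plug->E->R->C->L->B->refl->C->L'->G->R'->F->plug->F

Answer: BGGCDDHGF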